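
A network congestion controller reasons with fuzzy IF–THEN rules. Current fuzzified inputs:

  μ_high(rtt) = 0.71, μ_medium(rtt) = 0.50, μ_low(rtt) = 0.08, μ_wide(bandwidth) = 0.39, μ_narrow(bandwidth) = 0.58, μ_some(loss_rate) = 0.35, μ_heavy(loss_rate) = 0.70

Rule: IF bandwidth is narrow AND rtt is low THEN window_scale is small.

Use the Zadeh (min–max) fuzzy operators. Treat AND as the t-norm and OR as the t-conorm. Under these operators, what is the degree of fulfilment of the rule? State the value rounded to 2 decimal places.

0.08

firing strength: narrow=0.58, low=0.08; AND[min(a, b)] → w = 0.08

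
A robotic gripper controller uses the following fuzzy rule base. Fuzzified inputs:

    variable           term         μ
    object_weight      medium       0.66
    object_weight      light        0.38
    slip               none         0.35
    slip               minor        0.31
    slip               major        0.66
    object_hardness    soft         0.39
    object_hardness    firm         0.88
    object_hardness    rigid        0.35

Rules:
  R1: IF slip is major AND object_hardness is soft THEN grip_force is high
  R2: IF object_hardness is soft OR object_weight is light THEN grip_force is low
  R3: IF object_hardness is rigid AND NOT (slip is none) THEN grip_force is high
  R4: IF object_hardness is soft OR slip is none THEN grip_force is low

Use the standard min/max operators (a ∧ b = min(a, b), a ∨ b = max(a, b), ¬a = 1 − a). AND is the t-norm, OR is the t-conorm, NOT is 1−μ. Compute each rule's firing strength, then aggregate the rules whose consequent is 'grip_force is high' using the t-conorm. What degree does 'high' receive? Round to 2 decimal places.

R1: major=0.66, soft=0.39; AND[min(a, b)] → w = 0.39
R2: soft=0.39, light=0.38; OR[max(a, b)] → w = 0.39
R3: rigid=0.35, ¬none=1−0.35=0.65; AND[min(a, b)] → w = 0.35
R4: soft=0.39, none=0.35; OR[max(a, b)] → w = 0.39
Rules with consequent 'high': {R1, R3} → strengths 0.39, 0.35
Aggregate via t-conorm [max(a, b)]: 0.39

0.39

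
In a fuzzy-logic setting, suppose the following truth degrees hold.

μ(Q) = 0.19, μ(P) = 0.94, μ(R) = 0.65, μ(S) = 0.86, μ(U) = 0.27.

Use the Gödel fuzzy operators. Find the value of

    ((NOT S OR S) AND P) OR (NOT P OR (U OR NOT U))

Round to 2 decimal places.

NOT S = 1 − 0.86 = 0.14
NOT S OR S = max(a, b) on (0.14, 0.86) = 0.86
(NOT S OR S) AND P = min(a, b) on (0.86, 0.94) = 0.86
NOT P = 1 − 0.94 = 0.06
NOT U = 1 − 0.27 = 0.73
U OR NOT U = max(a, b) on (0.27, 0.73) = 0.73
NOT P OR (U OR NOT U) = max(a, b) on (0.06, 0.73) = 0.73
((NOT S OR S) AND P) OR (NOT P OR (U OR NOT U)) = max(a, b) on (0.86, 0.73) = 0.86

0.86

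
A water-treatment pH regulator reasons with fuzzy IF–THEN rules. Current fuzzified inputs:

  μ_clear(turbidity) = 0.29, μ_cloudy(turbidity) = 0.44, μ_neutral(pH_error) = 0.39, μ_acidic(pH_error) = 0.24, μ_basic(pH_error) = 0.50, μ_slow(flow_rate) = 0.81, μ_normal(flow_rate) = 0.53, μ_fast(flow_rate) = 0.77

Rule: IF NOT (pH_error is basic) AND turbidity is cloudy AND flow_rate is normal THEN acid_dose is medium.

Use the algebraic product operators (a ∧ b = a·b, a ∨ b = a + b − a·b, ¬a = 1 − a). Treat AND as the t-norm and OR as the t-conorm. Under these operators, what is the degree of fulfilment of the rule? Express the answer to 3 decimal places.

0.117

firing strength: ¬basic=1−0.50=0.50, cloudy=0.44, normal=0.53; AND[a·b] → w = 0.1166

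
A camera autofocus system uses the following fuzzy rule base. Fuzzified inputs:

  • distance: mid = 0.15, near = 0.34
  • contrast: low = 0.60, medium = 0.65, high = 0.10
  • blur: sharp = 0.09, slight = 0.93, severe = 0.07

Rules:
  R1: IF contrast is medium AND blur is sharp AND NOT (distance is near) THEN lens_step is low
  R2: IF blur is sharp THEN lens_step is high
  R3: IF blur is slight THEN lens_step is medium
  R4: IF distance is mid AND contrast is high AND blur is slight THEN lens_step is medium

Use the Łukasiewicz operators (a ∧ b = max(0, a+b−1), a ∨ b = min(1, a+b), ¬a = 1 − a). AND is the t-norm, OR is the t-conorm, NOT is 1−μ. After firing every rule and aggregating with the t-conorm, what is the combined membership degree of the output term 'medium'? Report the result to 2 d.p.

0.93

R1: medium=0.65, sharp=0.09, ¬near=1−0.34=0.66; AND[max(0, a+b−1)] → w = 0.00
R2: sharp=0.09 → w = 0.09
R3: slight=0.93 → w = 0.93
R4: mid=0.15, high=0.10, slight=0.93; AND[max(0, a+b−1)] → w = 0.00
Rules with consequent 'medium': {R3, R4} → strengths 0.93, 0.00
Aggregate via t-conorm [min(1, a+b)]: 0.93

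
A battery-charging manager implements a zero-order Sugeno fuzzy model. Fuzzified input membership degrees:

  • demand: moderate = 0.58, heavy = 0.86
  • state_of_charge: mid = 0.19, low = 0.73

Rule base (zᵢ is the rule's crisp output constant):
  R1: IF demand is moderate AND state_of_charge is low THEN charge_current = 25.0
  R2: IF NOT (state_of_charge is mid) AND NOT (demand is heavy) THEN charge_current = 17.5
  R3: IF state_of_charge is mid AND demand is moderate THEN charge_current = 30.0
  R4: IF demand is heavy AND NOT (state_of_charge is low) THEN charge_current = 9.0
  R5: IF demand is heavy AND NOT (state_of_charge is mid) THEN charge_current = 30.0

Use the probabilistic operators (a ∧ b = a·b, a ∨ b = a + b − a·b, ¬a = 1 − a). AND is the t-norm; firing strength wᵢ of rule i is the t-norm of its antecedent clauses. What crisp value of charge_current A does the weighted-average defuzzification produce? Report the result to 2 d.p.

24.66

R1 (z=25.0): moderate=0.58, low=0.73; AND[a·b] → w = 0.4234
R2 (z=17.5): ¬mid=1−0.19=0.81, ¬heavy=1−0.86=0.14; AND[a·b] → w = 0.1134
R3 (z=30.0): mid=0.19, moderate=0.58; AND[a·b] → w = 0.1102
R4 (z=9.0): heavy=0.86, ¬low=1−0.73=0.27; AND[a·b] → w = 0.2322
R5 (z=30.0): heavy=0.86, ¬mid=1−0.19=0.81; AND[a·b] → w = 0.6966
Weighted average = (0.4234·25.0 + 0.1134·17.5 + 0.1102·30.0 + 0.2322·9.0 + 0.6966·30.0) / (0.4234 + 0.1134 + 0.1102 + 0.2322 + 0.6966)
  = 38.8633 / 1.5758 = 24.66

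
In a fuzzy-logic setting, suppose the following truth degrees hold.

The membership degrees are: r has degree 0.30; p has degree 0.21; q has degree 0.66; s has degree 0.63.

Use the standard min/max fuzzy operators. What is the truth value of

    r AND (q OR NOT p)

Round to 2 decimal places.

NOT p = 1 − 0.21 = 0.79
q OR NOT p = max(a, b) on (0.66, 0.79) = 0.79
r AND (q OR NOT p) = min(a, b) on (0.30, 0.79) = 0.30

0.30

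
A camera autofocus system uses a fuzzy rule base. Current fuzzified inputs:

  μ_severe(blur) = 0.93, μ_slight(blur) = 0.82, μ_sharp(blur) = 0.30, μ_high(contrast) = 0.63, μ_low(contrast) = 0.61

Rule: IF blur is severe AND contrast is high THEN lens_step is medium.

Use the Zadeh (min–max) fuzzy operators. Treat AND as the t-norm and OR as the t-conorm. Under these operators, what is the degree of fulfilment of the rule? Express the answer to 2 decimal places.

firing strength: severe=0.93, high=0.63; AND[min(a, b)] → w = 0.63

0.63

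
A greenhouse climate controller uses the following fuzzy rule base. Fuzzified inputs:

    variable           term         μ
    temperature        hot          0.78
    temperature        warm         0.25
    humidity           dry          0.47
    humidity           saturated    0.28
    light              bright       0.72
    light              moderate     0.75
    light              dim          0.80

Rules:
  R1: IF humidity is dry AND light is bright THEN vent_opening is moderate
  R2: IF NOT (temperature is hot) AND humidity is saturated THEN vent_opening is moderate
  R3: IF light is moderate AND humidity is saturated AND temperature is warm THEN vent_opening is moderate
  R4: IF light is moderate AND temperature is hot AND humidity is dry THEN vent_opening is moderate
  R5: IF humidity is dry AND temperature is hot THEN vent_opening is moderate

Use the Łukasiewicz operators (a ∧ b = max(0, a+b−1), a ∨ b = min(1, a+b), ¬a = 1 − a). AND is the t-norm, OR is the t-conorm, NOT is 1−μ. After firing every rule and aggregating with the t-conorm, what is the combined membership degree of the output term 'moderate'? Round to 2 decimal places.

R1: dry=0.47, bright=0.72; AND[max(0, a+b−1)] → w = 0.19
R2: ¬hot=1−0.78=0.22, saturated=0.28; AND[max(0, a+b−1)] → w = 0.00
R3: moderate=0.75, saturated=0.28, warm=0.25; AND[max(0, a+b−1)] → w = 0.00
R4: moderate=0.75, hot=0.78, dry=0.47; AND[max(0, a+b−1)] → w = 0.00
R5: dry=0.47, hot=0.78; AND[max(0, a+b−1)] → w = 0.25
Rules with consequent 'moderate': {R1, R2, R3, R4, R5} → strengths 0.19, 0.00, 0.00, 0.00, 0.25
Aggregate via t-conorm [min(1, a+b)]: 0.44

0.44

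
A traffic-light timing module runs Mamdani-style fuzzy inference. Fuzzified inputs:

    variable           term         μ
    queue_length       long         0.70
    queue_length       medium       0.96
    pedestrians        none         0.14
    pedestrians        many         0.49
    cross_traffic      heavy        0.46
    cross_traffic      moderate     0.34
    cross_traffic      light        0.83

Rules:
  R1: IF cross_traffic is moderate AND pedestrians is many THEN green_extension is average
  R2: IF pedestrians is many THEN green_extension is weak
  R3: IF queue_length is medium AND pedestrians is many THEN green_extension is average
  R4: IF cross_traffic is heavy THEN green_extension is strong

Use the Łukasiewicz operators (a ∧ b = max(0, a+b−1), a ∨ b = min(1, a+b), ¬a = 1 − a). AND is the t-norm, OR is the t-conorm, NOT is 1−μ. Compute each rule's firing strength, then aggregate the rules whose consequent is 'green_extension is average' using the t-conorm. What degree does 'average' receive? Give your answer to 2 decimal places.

0.45

R1: moderate=0.34, many=0.49; AND[max(0, a+b−1)] → w = 0.00
R2: many=0.49 → w = 0.49
R3: medium=0.96, many=0.49; AND[max(0, a+b−1)] → w = 0.45
R4: heavy=0.46 → w = 0.46
Rules with consequent 'average': {R1, R3} → strengths 0.00, 0.45
Aggregate via t-conorm [min(1, a+b)]: 0.45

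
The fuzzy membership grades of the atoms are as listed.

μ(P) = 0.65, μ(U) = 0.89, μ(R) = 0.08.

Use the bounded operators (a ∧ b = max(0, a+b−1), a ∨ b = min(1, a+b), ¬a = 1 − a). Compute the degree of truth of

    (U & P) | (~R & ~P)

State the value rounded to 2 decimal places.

0.81

U & P = max(0, a+b−1) on (0.89, 0.65) = 0.54
~R = 1 − 0.08 = 0.92
~P = 1 − 0.65 = 0.35
~R & ~P = max(0, a+b−1) on (0.92, 0.35) = 0.27
(U & P) | (~R & ~P) = min(1, a+b) on (0.54, 0.27) = 0.81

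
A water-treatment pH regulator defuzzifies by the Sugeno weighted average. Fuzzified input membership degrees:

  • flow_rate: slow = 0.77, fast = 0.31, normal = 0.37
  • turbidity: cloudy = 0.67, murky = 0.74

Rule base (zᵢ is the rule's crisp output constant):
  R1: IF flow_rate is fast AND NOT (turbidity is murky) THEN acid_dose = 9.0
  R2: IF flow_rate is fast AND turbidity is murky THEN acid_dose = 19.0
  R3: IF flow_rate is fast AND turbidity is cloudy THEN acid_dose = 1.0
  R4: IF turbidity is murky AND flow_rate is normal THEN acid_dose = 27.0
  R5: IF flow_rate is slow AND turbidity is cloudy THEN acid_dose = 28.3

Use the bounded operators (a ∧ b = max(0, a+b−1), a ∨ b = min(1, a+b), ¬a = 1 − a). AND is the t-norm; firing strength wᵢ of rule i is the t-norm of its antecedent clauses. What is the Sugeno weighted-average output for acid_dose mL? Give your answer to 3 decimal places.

R1 (z=9.0): fast=0.31, ¬murky=1−0.74=0.26; AND[max(0, a+b−1)] → w = 0.00
R2 (z=19.0): fast=0.31, murky=0.74; AND[max(0, a+b−1)] → w = 0.05
R3 (z=1.0): fast=0.31, cloudy=0.67; AND[max(0, a+b−1)] → w = 0.00
R4 (z=27.0): murky=0.74, normal=0.37; AND[max(0, a+b−1)] → w = 0.11
R5 (z=28.3): slow=0.77, cloudy=0.67; AND[max(0, a+b−1)] → w = 0.44
Weighted average = (0.00·9.0 + 0.05·19.0 + 0.00·1.0 + 0.11·27.0 + 0.44·28.3) / (0.00 + 0.05 + 0.00 + 0.11 + 0.44)
  = 16.3720 / 0.6000 = 27.287

27.287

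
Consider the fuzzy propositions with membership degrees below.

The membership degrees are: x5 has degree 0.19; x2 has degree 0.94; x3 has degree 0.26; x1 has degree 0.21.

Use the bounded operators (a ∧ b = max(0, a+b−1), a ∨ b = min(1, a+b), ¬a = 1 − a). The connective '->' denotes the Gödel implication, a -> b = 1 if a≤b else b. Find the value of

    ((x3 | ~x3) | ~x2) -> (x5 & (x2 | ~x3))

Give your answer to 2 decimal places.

~x3 = 1 − 0.26 = 0.74
x3 | ~x3 = min(1, a+b) on (0.26, 0.74) = 1.00
~x2 = 1 − 0.94 = 0.06
(x3 | ~x3) | ~x2 = min(1, a+b) on (1.00, 0.06) = 1.00
~x3 = 1 − 0.26 = 0.74
x2 | ~x3 = min(1, a+b) on (0.94, 0.74) = 1.00
x5 & (x2 | ~x3) = max(0, a+b−1) on (0.19, 1.00) = 0.19
((x3 | ~x3) | ~x2) -> (x5 & (x2 | ~x3))  [Gödel: 1 if a≤b else b] with a=1.00, b=0.19 → 0.19

0.19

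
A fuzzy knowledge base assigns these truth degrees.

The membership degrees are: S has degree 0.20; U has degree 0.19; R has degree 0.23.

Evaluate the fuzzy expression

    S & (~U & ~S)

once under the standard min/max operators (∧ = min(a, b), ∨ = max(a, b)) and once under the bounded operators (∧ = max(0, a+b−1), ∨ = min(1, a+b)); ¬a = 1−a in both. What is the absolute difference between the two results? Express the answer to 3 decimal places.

Under standard min/max:
  ~U = 1 − 0.19 = 0.81
  ~S = 1 − 0.20 = 0.80
  ~U & ~S = min(a, b) on (0.81, 0.80) = 0.80
  S & (~U & ~S) = min(a, b) on (0.20, 0.80) = 0.20
  → value = 0.2000
Under bounded:
  ~U = 1 − 0.19 = 0.81
  ~S = 1 − 0.20 = 0.80
  ~U & ~S = max(0, a+b−1) on (0.81, 0.80) = 0.61
  S & (~U & ~S) = max(0, a+b−1) on (0.20, 0.61) = 0.00
  → value = 0.0000
|0.2000 − 0.0000| = 0.200

0.200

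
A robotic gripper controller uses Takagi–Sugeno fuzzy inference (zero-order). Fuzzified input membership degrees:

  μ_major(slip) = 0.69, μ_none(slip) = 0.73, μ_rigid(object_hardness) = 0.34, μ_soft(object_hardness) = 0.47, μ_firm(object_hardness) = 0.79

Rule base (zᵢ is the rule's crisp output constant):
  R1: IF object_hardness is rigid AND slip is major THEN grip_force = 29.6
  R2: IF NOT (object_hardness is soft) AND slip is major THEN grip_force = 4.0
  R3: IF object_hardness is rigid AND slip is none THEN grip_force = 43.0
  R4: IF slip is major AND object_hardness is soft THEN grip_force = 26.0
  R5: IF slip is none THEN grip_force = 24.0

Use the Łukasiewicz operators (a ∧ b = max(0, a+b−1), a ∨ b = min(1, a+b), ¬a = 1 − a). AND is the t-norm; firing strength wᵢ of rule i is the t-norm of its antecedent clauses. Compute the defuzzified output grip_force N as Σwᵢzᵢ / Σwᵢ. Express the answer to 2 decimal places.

R1 (z=29.6): rigid=0.34, major=0.69; AND[max(0, a+b−1)] → w = 0.03
R2 (z=4.0): ¬soft=1−0.47=0.53, major=0.69; AND[max(0, a+b−1)] → w = 0.22
R3 (z=43.0): rigid=0.34, none=0.73; AND[max(0, a+b−1)] → w = 0.07
R4 (z=26.0): major=0.69, soft=0.47; AND[max(0, a+b−1)] → w = 0.16
R5 (z=24.0): none=0.73 → w = 0.73
Weighted average = (0.03·29.6 + 0.22·4.0 + 0.07·43.0 + 0.16·26.0 + 0.73·24.0) / (0.03 + 0.22 + 0.07 + 0.16 + 0.73)
  = 26.4580 / 1.2100 = 21.87

21.87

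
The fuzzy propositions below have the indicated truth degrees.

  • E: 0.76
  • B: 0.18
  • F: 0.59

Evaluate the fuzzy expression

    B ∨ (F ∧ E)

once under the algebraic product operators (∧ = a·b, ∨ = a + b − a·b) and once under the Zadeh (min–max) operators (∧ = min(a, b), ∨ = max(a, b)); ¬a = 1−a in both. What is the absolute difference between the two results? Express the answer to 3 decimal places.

0.042

Under algebraic product:
  F ∧ E = a·b on (0.5900, 0.7600) = 0.4484
  B ∨ (F ∧ E) = a + b − a·b on (0.1800, 0.4484) = 0.5477
  → value = 0.5477
Under Zadeh (min–max):
  F ∧ E = min(a, b) on (0.59, 0.76) = 0.59
  B ∨ (F ∧ E) = max(a, b) on (0.18, 0.59) = 0.59
  → value = 0.5900
|0.5477 − 0.5900| = 0.042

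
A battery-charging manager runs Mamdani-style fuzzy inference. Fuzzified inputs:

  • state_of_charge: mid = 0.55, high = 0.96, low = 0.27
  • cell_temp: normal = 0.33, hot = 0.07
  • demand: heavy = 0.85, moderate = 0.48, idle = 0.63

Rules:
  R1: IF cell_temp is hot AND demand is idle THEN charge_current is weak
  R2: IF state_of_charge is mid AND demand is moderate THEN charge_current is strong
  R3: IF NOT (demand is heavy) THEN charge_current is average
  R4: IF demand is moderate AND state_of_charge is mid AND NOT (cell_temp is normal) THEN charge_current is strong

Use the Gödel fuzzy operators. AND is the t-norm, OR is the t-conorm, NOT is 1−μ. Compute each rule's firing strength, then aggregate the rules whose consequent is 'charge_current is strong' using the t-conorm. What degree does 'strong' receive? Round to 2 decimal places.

0.48

R1: hot=0.07, idle=0.63; AND[min(a, b)] → w = 0.07
R2: mid=0.55, moderate=0.48; AND[min(a, b)] → w = 0.48
R3: ¬heavy=1−0.85=0.15 → w = 0.15
R4: moderate=0.48, mid=0.55, ¬normal=1−0.33=0.67; AND[min(a, b)] → w = 0.48
Rules with consequent 'strong': {R2, R4} → strengths 0.48, 0.48
Aggregate via t-conorm [max(a, b)]: 0.48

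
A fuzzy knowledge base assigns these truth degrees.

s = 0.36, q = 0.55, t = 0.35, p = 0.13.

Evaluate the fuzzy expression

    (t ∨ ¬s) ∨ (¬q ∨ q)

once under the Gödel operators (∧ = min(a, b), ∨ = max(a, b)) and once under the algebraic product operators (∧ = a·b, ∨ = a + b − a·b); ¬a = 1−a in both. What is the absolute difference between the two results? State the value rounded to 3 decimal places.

0.302

Under Gödel:
  ¬s = 1 − 0.36 = 0.64
  t ∨ ¬s = max(a, b) on (0.35, 0.64) = 0.64
  ¬q = 1 − 0.55 = 0.45
  ¬q ∨ q = max(a, b) on (0.45, 0.55) = 0.55
  (t ∨ ¬s) ∨ (¬q ∨ q) = max(a, b) on (0.64, 0.55) = 0.64
  → value = 0.6400
Under algebraic product:
  ¬s = 1 − 0.3600 = 0.6400
  t ∨ ¬s = a + b − a·b on (0.3500, 0.6400) = 0.7660
  ¬q = 1 − 0.5500 = 0.4500
  ¬q ∨ q = a + b − a·b on (0.4500, 0.5500) = 0.7525
  (t ∨ ¬s) ∨ (¬q ∨ q) = a + b − a·b on (0.7660, 0.7525) = 0.9421
  → value = 0.9421
|0.6400 − 0.9421| = 0.302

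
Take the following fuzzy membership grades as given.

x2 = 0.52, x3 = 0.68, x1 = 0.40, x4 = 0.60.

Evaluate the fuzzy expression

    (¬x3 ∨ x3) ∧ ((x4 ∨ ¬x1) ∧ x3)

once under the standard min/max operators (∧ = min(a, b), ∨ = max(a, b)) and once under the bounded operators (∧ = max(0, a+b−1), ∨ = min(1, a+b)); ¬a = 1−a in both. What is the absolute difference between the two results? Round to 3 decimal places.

0.080

Under standard min/max:
  ¬x3 = 1 − 0.68 = 0.32
  ¬x3 ∨ x3 = max(a, b) on (0.32, 0.68) = 0.68
  ¬x1 = 1 − 0.40 = 0.60
  x4 ∨ ¬x1 = max(a, b) on (0.60, 0.60) = 0.60
  (x4 ∨ ¬x1) ∧ x3 = min(a, b) on (0.60, 0.68) = 0.60
  (¬x3 ∨ x3) ∧ ((x4 ∨ ¬x1) ∧ x3) = min(a, b) on (0.68, 0.60) = 0.60
  → value = 0.6000
Under bounded:
  ¬x3 = 1 − 0.68 = 0.32
  ¬x3 ∨ x3 = min(1, a+b) on (0.32, 0.68) = 1.00
  ¬x1 = 1 − 0.40 = 0.60
  x4 ∨ ¬x1 = min(1, a+b) on (0.60, 0.60) = 1.00
  (x4 ∨ ¬x1) ∧ x3 = max(0, a+b−1) on (1.00, 0.68) = 0.68
  (¬x3 ∨ x3) ∧ ((x4 ∨ ¬x1) ∧ x3) = max(0, a+b−1) on (1.00, 0.68) = 0.68
  → value = 0.6800
|0.6000 − 0.6800| = 0.080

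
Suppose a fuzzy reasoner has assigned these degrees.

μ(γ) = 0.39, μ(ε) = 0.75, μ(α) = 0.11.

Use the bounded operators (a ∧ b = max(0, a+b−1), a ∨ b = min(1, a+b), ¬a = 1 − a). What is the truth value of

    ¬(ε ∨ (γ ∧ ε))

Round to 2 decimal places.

γ ∧ ε = max(0, a+b−1) on (0.39, 0.75) = 0.14
ε ∨ (γ ∧ ε) = min(1, a+b) on (0.75, 0.14) = 0.89
¬(ε ∨ (γ ∧ ε)) = 1 − 0.89 = 0.11

0.11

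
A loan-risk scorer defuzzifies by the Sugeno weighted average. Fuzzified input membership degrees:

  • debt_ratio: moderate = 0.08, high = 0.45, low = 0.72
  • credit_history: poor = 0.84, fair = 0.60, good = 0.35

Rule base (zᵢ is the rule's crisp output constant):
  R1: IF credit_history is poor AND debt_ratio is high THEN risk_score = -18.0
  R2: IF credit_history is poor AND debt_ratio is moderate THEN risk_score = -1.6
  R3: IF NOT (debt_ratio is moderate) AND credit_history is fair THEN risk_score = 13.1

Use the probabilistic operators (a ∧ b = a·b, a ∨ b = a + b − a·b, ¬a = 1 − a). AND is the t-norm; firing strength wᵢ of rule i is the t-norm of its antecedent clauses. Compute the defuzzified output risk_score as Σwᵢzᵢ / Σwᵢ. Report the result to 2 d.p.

R1 (z=-18.0): poor=0.84, high=0.45; AND[a·b] → w = 0.3780
R2 (z=-1.6): poor=0.84, moderate=0.08; AND[a·b] → w = 0.0672
R3 (z=13.1): ¬moderate=1−0.08=0.92, fair=0.60; AND[a·b] → w = 0.5520
Weighted average = (0.3780·-18.0 + 0.0672·-1.6 + 0.5520·13.1) / (0.3780 + 0.0672 + 0.5520)
  = 0.3197 / 0.9972 = 0.32

0.32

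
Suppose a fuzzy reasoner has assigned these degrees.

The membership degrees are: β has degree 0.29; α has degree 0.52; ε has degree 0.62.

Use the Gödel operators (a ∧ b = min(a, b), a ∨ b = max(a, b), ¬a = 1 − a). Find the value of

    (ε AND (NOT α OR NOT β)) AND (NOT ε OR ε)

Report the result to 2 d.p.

0.62

NOT α = 1 − 0.52 = 0.48
NOT β = 1 − 0.29 = 0.71
NOT α OR NOT β = max(a, b) on (0.48, 0.71) = 0.71
ε AND (NOT α OR NOT β) = min(a, b) on (0.62, 0.71) = 0.62
NOT ε = 1 − 0.62 = 0.38
NOT ε OR ε = max(a, b) on (0.38, 0.62) = 0.62
(ε AND (NOT α OR NOT β)) AND (NOT ε OR ε) = min(a, b) on (0.62, 0.62) = 0.62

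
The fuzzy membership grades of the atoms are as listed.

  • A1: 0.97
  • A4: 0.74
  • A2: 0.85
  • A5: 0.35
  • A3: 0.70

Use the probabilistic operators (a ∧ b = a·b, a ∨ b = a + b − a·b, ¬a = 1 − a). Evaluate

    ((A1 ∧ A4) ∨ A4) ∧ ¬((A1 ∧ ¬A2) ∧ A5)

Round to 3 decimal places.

0.879

A1 ∧ A4 = a·b on (0.9700, 0.7400) = 0.7178
(A1 ∧ A4) ∨ A4 = a + b − a·b on (0.7178, 0.7400) = 0.9266
¬A2 = 1 − 0.8500 = 0.1500
A1 ∧ ¬A2 = a·b on (0.9700, 0.1500) = 0.1455
(A1 ∧ ¬A2) ∧ A5 = a·b on (0.1455, 0.3500) = 0.0509
¬((A1 ∧ ¬A2) ∧ A5) = 1 − 0.0509 = 0.9491
((A1 ∧ A4) ∨ A4) ∧ ¬((A1 ∧ ¬A2) ∧ A5) = a·b on (0.9266, 0.9491) = 0.8794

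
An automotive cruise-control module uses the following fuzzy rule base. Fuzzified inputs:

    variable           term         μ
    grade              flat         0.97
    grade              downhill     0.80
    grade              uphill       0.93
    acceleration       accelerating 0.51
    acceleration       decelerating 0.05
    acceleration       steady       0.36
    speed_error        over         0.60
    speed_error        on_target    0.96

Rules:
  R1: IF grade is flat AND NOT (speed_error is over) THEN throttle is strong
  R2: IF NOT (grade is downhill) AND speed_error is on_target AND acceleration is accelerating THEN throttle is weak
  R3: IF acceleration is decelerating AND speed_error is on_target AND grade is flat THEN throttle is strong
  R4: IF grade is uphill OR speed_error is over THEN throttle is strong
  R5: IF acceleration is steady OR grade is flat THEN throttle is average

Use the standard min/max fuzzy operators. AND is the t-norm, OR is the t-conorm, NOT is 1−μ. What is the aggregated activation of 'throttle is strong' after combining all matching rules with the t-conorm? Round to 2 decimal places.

0.93

R1: flat=0.97, ¬over=1−0.60=0.40; AND[min(a, b)] → w = 0.40
R2: ¬downhill=1−0.80=0.20, on_target=0.96, accelerating=0.51; AND[min(a, b)] → w = 0.20
R3: decelerating=0.05, on_target=0.96, flat=0.97; AND[min(a, b)] → w = 0.05
R4: uphill=0.93, over=0.60; OR[max(a, b)] → w = 0.93
R5: steady=0.36, flat=0.97; OR[max(a, b)] → w = 0.97
Rules with consequent 'strong': {R1, R3, R4} → strengths 0.40, 0.05, 0.93
Aggregate via t-conorm [max(a, b)]: 0.93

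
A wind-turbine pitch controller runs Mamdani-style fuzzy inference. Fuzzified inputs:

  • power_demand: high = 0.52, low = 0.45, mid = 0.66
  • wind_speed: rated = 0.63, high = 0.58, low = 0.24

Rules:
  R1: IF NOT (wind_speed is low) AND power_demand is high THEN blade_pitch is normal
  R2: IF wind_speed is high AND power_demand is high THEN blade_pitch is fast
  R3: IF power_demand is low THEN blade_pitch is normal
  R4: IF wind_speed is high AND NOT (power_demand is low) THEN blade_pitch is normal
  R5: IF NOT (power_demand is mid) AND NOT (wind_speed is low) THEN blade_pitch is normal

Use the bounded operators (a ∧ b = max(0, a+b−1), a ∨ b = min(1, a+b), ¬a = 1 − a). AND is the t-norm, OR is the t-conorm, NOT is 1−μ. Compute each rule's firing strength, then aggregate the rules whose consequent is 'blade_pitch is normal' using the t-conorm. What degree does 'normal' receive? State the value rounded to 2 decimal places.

0.96

R1: ¬low=1−0.24=0.76, high=0.52; AND[max(0, a+b−1)] → w = 0.28
R2: high=0.58, high=0.52; AND[max(0, a+b−1)] → w = 0.10
R3: low=0.45 → w = 0.45
R4: high=0.58, ¬low=1−0.45=0.55; AND[max(0, a+b−1)] → w = 0.13
R5: ¬mid=1−0.66=0.34, ¬low=1−0.24=0.76; AND[max(0, a+b−1)] → w = 0.10
Rules with consequent 'normal': {R1, R3, R4, R5} → strengths 0.28, 0.45, 0.13, 0.10
Aggregate via t-conorm [min(1, a+b)]: 0.96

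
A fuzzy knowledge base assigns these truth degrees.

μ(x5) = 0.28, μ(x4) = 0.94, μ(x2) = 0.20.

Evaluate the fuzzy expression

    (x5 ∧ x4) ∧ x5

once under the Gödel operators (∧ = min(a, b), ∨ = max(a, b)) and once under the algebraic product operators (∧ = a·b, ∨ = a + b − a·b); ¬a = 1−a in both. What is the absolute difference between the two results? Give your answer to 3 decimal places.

0.206

Under Gödel:
  x5 ∧ x4 = min(a, b) on (0.28, 0.94) = 0.28
  (x5 ∧ x4) ∧ x5 = min(a, b) on (0.28, 0.28) = 0.28
  → value = 0.2800
Under algebraic product:
  x5 ∧ x4 = a·b on (0.2800, 0.9400) = 0.2632
  (x5 ∧ x4) ∧ x5 = a·b on (0.2632, 0.2800) = 0.0737
  → value = 0.0737
|0.2800 − 0.0737| = 0.206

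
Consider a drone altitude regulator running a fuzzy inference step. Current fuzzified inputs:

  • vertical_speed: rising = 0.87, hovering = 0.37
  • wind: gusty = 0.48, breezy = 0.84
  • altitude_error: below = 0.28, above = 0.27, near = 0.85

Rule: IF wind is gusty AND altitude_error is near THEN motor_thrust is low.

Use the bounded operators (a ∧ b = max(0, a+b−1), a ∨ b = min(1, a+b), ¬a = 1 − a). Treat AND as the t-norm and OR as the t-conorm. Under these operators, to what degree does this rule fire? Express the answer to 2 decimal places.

firing strength: gusty=0.48, near=0.85; AND[max(0, a+b−1)] → w = 0.33

0.33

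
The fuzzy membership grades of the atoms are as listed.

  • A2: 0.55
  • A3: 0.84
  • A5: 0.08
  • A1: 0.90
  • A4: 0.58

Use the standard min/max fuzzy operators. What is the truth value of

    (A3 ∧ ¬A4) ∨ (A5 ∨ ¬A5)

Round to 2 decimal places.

0.92

¬A4 = 1 − 0.58 = 0.42
A3 ∧ ¬A4 = min(a, b) on (0.84, 0.42) = 0.42
¬A5 = 1 − 0.08 = 0.92
A5 ∨ ¬A5 = max(a, b) on (0.08, 0.92) = 0.92
(A3 ∧ ¬A4) ∨ (A5 ∨ ¬A5) = max(a, b) on (0.42, 0.92) = 0.92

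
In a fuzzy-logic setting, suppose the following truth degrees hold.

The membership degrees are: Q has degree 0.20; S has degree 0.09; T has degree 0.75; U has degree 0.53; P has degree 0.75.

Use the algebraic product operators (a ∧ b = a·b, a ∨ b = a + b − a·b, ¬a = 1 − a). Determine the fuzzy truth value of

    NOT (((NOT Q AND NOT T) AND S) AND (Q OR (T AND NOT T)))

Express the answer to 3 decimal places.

NOT Q = 1 − 0.2000 = 0.8000
NOT T = 1 − 0.7500 = 0.2500
NOT Q AND NOT T = a·b on (0.8000, 0.2500) = 0.2000
(NOT Q AND NOT T) AND S = a·b on (0.2000, 0.0900) = 0.0180
NOT T = 1 − 0.7500 = 0.2500
T AND NOT T = a·b on (0.7500, 0.2500) = 0.1875
Q OR (T AND NOT T) = a + b − a·b on (0.2000, 0.1875) = 0.3500
((NOT Q AND NOT T) AND S) AND (Q OR (T AND NOT T)) = a·b on (0.0180, 0.3500) = 0.0063
NOT (((NOT Q AND NOT T) AND S) AND (Q OR (T AND NOT T))) = 1 − 0.0063 = 0.9937

0.994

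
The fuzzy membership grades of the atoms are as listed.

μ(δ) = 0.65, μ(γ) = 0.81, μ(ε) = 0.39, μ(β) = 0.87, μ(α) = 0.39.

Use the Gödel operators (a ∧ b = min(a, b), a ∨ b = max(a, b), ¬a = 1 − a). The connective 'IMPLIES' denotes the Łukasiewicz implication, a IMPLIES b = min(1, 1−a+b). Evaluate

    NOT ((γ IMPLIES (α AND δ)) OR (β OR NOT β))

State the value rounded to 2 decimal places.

α AND δ = min(a, b) on (0.39, 0.65) = 0.39
γ IMPLIES (α AND δ)  [Łukasiewicz: min(1, 1−a+b)] with a=0.81, b=0.39 → 0.58
NOT β = 1 − 0.87 = 0.13
β OR NOT β = max(a, b) on (0.87, 0.13) = 0.87
(γ IMPLIES (α AND δ)) OR (β OR NOT β) = max(a, b) on (0.58, 0.87) = 0.87
NOT ((γ IMPLIES (α AND δ)) OR (β OR NOT β)) = 1 − 0.87 = 0.13

0.13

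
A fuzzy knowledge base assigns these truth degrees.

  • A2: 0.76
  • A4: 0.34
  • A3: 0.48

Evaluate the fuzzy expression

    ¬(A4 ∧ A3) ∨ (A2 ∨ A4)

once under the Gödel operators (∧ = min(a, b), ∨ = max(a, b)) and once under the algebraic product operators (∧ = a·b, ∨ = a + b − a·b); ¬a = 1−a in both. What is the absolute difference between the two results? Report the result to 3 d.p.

Under Gödel:
  A4 ∧ A3 = min(a, b) on (0.34, 0.48) = 0.34
  ¬(A4 ∧ A3) = 1 − 0.34 = 0.66
  A2 ∨ A4 = max(a, b) on (0.76, 0.34) = 0.76
  ¬(A4 ∧ A3) ∨ (A2 ∨ A4) = max(a, b) on (0.66, 0.76) = 0.76
  → value = 0.7600
Under algebraic product:
  A4 ∧ A3 = a·b on (0.3400, 0.4800) = 0.1632
  ¬(A4 ∧ A3) = 1 − 0.1632 = 0.8368
  A2 ∨ A4 = a + b − a·b on (0.7600, 0.3400) = 0.8416
  ¬(A4 ∧ A3) ∨ (A2 ∨ A4) = a + b − a·b on (0.8368, 0.8416) = 0.9741
  → value = 0.9741
|0.7600 − 0.9741| = 0.214

0.214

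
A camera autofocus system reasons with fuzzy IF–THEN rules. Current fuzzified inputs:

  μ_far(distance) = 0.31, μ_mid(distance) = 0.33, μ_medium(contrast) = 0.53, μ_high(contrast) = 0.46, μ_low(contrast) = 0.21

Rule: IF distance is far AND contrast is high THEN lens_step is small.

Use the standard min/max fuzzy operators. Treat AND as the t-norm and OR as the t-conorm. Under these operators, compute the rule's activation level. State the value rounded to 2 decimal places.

0.31

firing strength: far=0.31, high=0.46; AND[min(a, b)] → w = 0.31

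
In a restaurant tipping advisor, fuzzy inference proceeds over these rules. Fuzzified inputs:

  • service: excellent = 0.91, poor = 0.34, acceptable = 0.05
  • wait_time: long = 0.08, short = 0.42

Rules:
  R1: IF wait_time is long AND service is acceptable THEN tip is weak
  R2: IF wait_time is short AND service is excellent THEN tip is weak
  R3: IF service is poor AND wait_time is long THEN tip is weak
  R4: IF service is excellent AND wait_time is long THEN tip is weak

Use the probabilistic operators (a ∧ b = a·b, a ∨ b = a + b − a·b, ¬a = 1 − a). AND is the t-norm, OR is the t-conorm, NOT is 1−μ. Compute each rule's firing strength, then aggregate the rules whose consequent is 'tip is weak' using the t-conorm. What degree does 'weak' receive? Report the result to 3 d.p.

R1: long=0.08, acceptable=0.05; AND[a·b] → w = 0.0040
R2: short=0.42, excellent=0.91; AND[a·b] → w = 0.3822
R3: poor=0.34, long=0.08; AND[a·b] → w = 0.0272
R4: excellent=0.91, long=0.08; AND[a·b] → w = 0.0728
Rules with consequent 'weak': {R1, R2, R3, R4} → strengths 0.0040, 0.3822, 0.0272, 0.0728
Aggregate via t-conorm [a + b − a·b]: 0.4450

0.445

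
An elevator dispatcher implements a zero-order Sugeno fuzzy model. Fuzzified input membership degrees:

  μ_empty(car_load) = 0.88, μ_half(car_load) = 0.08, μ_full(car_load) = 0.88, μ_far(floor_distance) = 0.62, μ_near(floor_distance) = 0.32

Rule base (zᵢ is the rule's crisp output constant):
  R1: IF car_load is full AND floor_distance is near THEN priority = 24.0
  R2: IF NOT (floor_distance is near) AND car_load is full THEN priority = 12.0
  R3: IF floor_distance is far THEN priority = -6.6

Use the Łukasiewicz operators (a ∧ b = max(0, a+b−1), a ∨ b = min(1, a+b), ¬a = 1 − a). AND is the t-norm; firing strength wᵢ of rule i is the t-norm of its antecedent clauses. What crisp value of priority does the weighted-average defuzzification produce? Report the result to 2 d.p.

5.38

R1 (z=24.0): full=0.88, near=0.32; AND[max(0, a+b−1)] → w = 0.20
R2 (z=12.0): ¬near=1−0.32=0.68, full=0.88; AND[max(0, a+b−1)] → w = 0.56
R3 (z=-6.6): far=0.62 → w = 0.62
Weighted average = (0.20·24.0 + 0.56·12.0 + 0.62·-6.6) / (0.20 + 0.56 + 0.62)
  = 7.4280 / 1.3800 = 5.38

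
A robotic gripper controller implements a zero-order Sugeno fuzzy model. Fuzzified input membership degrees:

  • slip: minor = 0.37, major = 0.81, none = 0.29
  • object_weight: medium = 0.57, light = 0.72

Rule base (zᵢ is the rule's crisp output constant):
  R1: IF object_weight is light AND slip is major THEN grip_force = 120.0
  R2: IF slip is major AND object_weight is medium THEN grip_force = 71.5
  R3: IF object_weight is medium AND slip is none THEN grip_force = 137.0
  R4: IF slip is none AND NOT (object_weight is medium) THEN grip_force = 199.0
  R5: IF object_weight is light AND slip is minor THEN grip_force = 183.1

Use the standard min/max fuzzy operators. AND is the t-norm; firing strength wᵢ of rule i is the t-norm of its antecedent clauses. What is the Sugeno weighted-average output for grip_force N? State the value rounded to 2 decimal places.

R1 (z=120.0): light=0.72, major=0.81; AND[min(a, b)] → w = 0.72
R2 (z=71.5): major=0.81, medium=0.57; AND[min(a, b)] → w = 0.57
R3 (z=137.0): medium=0.57, none=0.29; AND[min(a, b)] → w = 0.29
R4 (z=199.0): none=0.29, ¬medium=1−0.57=0.43; AND[min(a, b)] → w = 0.29
R5 (z=183.1): light=0.72, minor=0.37; AND[min(a, b)] → w = 0.37
Weighted average = (0.72·120.0 + 0.57·71.5 + 0.29·137.0 + 0.29·199.0 + 0.37·183.1) / (0.72 + 0.57 + 0.29 + 0.29 + 0.37)
  = 292.3420 / 2.2400 = 130.51

130.51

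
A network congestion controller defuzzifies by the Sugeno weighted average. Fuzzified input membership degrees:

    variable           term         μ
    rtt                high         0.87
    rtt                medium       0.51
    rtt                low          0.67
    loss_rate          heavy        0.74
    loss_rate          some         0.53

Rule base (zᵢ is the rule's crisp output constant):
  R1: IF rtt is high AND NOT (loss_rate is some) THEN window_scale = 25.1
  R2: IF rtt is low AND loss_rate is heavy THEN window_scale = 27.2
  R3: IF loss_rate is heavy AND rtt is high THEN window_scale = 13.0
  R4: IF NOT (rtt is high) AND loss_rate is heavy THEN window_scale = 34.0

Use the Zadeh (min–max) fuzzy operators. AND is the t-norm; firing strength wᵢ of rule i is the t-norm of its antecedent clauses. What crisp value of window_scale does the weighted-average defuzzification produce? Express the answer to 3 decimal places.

21.921

R1 (z=25.1): high=0.87, ¬some=1−0.53=0.47; AND[min(a, b)] → w = 0.47
R2 (z=27.2): low=0.67, heavy=0.74; AND[min(a, b)] → w = 0.67
R3 (z=13.0): heavy=0.74, high=0.87; AND[min(a, b)] → w = 0.74
R4 (z=34.0): ¬high=1−0.87=0.13, heavy=0.74; AND[min(a, b)] → w = 0.13
Weighted average = (0.47·25.1 + 0.67·27.2 + 0.74·13.0 + 0.13·34.0) / (0.47 + 0.67 + 0.74 + 0.13)
  = 44.0610 / 2.0100 = 21.921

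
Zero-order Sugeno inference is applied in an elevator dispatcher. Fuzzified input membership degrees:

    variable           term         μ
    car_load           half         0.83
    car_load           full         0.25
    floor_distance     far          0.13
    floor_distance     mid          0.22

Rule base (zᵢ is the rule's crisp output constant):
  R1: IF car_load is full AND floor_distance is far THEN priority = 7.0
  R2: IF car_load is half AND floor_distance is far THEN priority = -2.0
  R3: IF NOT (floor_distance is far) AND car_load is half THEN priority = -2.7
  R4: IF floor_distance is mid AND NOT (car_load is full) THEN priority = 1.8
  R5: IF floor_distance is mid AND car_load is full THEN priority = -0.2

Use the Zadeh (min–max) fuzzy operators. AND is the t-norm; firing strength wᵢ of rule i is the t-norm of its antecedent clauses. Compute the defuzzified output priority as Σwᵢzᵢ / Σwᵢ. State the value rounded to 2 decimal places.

-0.81

R1 (z=7.0): full=0.25, far=0.13; AND[min(a, b)] → w = 0.13
R2 (z=-2.0): half=0.83, far=0.13; AND[min(a, b)] → w = 0.13
R3 (z=-2.7): ¬far=1−0.13=0.87, half=0.83; AND[min(a, b)] → w = 0.83
R4 (z=1.8): mid=0.22, ¬full=1−0.25=0.75; AND[min(a, b)] → w = 0.22
R5 (z=-0.2): mid=0.22, full=0.25; AND[min(a, b)] → w = 0.22
Weighted average = (0.13·7.0 + 0.13·-2.0 + 0.83·-2.7 + 0.22·1.8 + 0.22·-0.2) / (0.13 + 0.13 + 0.83 + 0.22 + 0.22)
  = -1.2390 / 1.5300 = -0.81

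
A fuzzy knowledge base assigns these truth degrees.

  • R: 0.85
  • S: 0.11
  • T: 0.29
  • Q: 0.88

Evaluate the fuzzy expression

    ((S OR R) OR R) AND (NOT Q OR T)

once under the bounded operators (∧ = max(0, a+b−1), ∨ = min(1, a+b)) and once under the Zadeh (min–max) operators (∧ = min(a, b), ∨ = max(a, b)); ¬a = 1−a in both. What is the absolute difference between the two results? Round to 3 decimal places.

0.120

Under bounded:
  S OR R = min(1, a+b) on (0.11, 0.85) = 0.96
  (S OR R) OR R = min(1, a+b) on (0.96, 0.85) = 1.00
  NOT Q = 1 − 0.88 = 0.12
  NOT Q OR T = min(1, a+b) on (0.12, 0.29) = 0.41
  ((S OR R) OR R) AND (NOT Q OR T) = max(0, a+b−1) on (1.00, 0.41) = 0.41
  → value = 0.4100
Under Zadeh (min–max):
  S OR R = max(a, b) on (0.11, 0.85) = 0.85
  (S OR R) OR R = max(a, b) on (0.85, 0.85) = 0.85
  NOT Q = 1 − 0.88 = 0.12
  NOT Q OR T = max(a, b) on (0.12, 0.29) = 0.29
  ((S OR R) OR R) AND (NOT Q OR T) = min(a, b) on (0.85, 0.29) = 0.29
  → value = 0.2900
|0.4100 − 0.2900| = 0.120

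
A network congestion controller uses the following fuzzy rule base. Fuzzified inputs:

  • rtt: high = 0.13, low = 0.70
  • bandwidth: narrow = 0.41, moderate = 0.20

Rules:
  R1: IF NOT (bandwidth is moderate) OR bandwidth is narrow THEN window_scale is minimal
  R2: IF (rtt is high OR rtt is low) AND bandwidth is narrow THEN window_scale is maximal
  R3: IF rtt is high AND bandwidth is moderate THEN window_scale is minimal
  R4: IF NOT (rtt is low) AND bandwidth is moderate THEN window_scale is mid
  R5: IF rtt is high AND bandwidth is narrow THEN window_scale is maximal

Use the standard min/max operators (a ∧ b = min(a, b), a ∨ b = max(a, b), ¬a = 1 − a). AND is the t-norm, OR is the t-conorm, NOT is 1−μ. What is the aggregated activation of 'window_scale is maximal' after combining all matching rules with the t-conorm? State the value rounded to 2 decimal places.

R1: ¬moderate=1−0.20=0.80, narrow=0.41; OR[max(a, b)] → w = 0.80
R2: (high=0.13 OR low=0.70) = 0.70; AND[min(a, b)] with narrow=0.41 → w = 0.41
R3: high=0.13, moderate=0.20; AND[min(a, b)] → w = 0.13
R4: ¬low=1−0.70=0.30, moderate=0.20; AND[min(a, b)] → w = 0.20
R5: high=0.13, narrow=0.41; AND[min(a, b)] → w = 0.13
Rules with consequent 'maximal': {R2, R5} → strengths 0.41, 0.13
Aggregate via t-conorm [max(a, b)]: 0.41

0.41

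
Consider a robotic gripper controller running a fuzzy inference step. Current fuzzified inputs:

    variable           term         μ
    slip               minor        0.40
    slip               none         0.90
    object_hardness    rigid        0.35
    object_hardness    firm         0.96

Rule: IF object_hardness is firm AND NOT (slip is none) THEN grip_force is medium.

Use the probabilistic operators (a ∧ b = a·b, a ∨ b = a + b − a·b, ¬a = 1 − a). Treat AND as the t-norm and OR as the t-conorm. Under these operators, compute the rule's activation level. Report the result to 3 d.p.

0.096

firing strength: firm=0.96, ¬none=1−0.90=0.10; AND[a·b] → w = 0.0960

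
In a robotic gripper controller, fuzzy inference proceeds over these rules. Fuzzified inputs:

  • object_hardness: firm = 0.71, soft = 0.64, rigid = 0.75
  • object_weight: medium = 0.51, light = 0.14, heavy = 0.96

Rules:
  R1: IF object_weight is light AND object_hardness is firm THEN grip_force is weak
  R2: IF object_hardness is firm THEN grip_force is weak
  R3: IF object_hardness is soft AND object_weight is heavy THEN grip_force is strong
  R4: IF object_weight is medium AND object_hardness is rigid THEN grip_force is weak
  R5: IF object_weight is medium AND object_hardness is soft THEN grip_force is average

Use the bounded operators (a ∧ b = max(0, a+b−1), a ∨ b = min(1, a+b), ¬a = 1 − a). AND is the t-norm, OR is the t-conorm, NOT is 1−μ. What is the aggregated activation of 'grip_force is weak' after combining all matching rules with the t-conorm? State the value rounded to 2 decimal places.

0.97

R1: light=0.14, firm=0.71; AND[max(0, a+b−1)] → w = 0.00
R2: firm=0.71 → w = 0.71
R3: soft=0.64, heavy=0.96; AND[max(0, a+b−1)] → w = 0.60
R4: medium=0.51, rigid=0.75; AND[max(0, a+b−1)] → w = 0.26
R5: medium=0.51, soft=0.64; AND[max(0, a+b−1)] → w = 0.15
Rules with consequent 'weak': {R1, R2, R4} → strengths 0.00, 0.71, 0.26
Aggregate via t-conorm [min(1, a+b)]: 0.97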